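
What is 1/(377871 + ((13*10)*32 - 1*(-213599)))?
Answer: 1/595630 ≈ 1.6789e-6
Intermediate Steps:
1/(377871 + ((13*10)*32 - 1*(-213599))) = 1/(377871 + (130*32 + 213599)) = 1/(377871 + (4160 + 213599)) = 1/(377871 + 217759) = 1/595630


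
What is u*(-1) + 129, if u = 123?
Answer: 6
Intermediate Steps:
u*(-1) + 129 = 123*(-1) + 129 = -123 + 129 = 6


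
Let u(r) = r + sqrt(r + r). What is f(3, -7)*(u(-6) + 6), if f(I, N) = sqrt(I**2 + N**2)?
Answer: 2*I*sqrt(174) ≈ 26.382*I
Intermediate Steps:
u(r) = r + sqrt(2)*sqrt(r) (u(r) = r + sqrt(2*r) = r + sqrt(2)*sqrt(r))
f(3, -7)*(u(-6) + 6) = sqrt(3**2 + (-7)**2)*((-6 + sqrt(2)*sqrt(-6)) + 6) = sqrt(9 + 49)*((-6 + sqrt(2)*(I*sqrt(6))) + 6) = sqrt(58)*((-6 + 2*I*sqrt(3)) + 6) = sqrt(58)*(2*I*sqrt(3)) = 2*I*sqrt(174)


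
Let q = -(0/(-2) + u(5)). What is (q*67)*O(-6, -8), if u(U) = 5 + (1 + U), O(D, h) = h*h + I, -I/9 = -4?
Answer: -73700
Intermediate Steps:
I = 36 (I = -9*(-4) = 36)
O(D, h) = 36 + h² (O(D, h) = h*h + 36 = h² + 36 = 36 + h²)
u(U) = 6 + U
q = -11 (q = -(0/(-2) + (6 + 5)) = -(0*(-½) + 11) = -(0 + 11) = -1*11 = -11)
(q*67)*O(-6, -8) = (-11*67)*(36 + (-8)²) = -737*(36 + 64) = -737*100 = -73700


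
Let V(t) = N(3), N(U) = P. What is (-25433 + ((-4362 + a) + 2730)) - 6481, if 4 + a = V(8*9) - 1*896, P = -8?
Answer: -34454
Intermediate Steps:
N(U) = -8
V(t) = -8
a = -908 (a = -4 + (-8 - 1*896) = -4 + (-8 - 896) = -4 - 904 = -908)
(-25433 + ((-4362 + a) + 2730)) - 6481 = (-25433 + ((-4362 - 908) + 2730)) - 6481 = (-25433 + (-5270 + 2730)) - 6481 = (-25433 - 2540) - 6481 = -27973 - 6481 = -34454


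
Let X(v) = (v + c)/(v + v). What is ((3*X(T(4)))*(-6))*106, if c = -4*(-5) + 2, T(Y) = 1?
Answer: -21942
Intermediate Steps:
c = 22 (c = 20 + 2 = 22)
X(v) = (22 + v)/(2*v) (X(v) = (v + 22)/(v + v) = (22 + v)/((2*v)) = (22 + v)*(1/(2*v)) = (22 + v)/(2*v))
((3*X(T(4)))*(-6))*106 = ((3*((½)*(22 + 1)/1))*(-6))*106 = ((3*((½)*1*23))*(-6))*106 = ((3*(23/2))*(-6))*106 = ((69/2)*(-6))*106 = -207*106 = -21942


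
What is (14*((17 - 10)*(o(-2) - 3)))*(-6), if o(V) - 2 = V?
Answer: 1764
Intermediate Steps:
o(V) = 2 + V
(14*((17 - 10)*(o(-2) - 3)))*(-6) = (14*((17 - 10)*((2 - 2) - 3)))*(-6) = (14*(7*(0 - 3)))*(-6) = (14*(7*(-3)))*(-6) = (14*(-21))*(-6) = -294*(-6) = 1764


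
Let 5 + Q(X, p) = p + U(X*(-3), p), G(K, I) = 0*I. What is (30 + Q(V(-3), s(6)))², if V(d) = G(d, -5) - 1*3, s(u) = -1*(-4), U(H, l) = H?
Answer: 1444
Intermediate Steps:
G(K, I) = 0
s(u) = 4
V(d) = -3 (V(d) = 0 - 1*3 = 0 - 3 = -3)
Q(X, p) = -5 + p - 3*X (Q(X, p) = -5 + (p + X*(-3)) = -5 + (p - 3*X) = -5 + p - 3*X)
(30 + Q(V(-3), s(6)))² = (30 + (-5 + 4 - 3*(-3)))² = (30 + (-5 + 4 + 9))² = (30 + 8)² = 38² = 1444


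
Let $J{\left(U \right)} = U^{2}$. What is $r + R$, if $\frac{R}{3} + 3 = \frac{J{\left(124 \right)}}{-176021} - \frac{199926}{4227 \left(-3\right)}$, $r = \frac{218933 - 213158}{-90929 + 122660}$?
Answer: $\frac{14321882003594}{374748532979} \approx 38.217$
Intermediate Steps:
$r = \frac{275}{1511}$ ($r = \frac{5775}{31731} = 5775 \cdot \frac{1}{31731} = \frac{275}{1511} \approx 0.182$)
$R = \frac{9433274829}{248013589}$ ($R = -9 + 3 \left(\frac{124^{2}}{-176021} - \frac{199926}{4227 \left(-3\right)}\right) = -9 + 3 \left(15376 \left(- \frac{1}{176021}\right) - \frac{199926}{-12681}\right) = -9 + 3 \left(- \frac{15376}{176021} - - \frac{22214}{1409}\right) = -9 + 3 \left(- \frac{15376}{176021} + \frac{22214}{1409}\right) = -9 + 3 \cdot \frac{3888465710}{248013589} = -9 + \frac{11665397130}{248013589} = \frac{9433274829}{248013589} \approx 38.035$)
$r + R = \frac{275}{1511} + \frac{9433274829}{248013589} = \frac{14321882003594}{374748532979}$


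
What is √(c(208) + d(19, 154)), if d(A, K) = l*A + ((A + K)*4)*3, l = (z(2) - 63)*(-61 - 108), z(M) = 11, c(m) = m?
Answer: 2*√42314 ≈ 411.41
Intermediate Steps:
l = 8788 (l = (11 - 63)*(-61 - 108) = -52*(-169) = 8788)
d(A, K) = 12*K + 8800*A (d(A, K) = 8788*A + ((A + K)*4)*3 = 8788*A + (4*A + 4*K)*3 = 8788*A + (12*A + 12*K) = 12*K + 8800*A)
√(c(208) + d(19, 154)) = √(208 + (12*154 + 8800*19)) = √(208 + (1848 + 167200)) = √(208 + 169048) = √169256 = 2*√42314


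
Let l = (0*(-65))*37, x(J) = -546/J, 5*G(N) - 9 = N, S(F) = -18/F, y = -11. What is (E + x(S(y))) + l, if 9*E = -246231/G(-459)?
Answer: -2671/90 ≈ -29.678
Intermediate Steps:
G(N) = 9/5 + N/5
l = 0 (l = 0*37 = 0)
E = 27359/90 (E = (-246231/(9/5 + (⅕)*(-459)))/9 = (-246231/(9/5 - 459/5))/9 = (-246231/(-90))/9 = (-246231*(-1/90))/9 = (⅑)*(27359/10) = 27359/90 ≈ 303.99)
(E + x(S(y))) + l = (27359/90 - 546/((-18/(-11)))) + 0 = (27359/90 - 546/((-18*(-1/11)))) + 0 = (27359/90 - 546/18/11) + 0 = (27359/90 - 546*11/18) + 0 = (27359/90 - 1001/3) + 0 = -2671/90 + 0 = -2671/90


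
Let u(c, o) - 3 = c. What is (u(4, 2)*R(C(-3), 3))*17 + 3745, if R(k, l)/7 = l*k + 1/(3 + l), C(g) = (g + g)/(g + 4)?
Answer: -66661/6 ≈ -11110.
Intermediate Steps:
C(g) = 2*g/(4 + g) (C(g) = (2*g)/(4 + g) = 2*g/(4 + g))
u(c, o) = 3 + c
R(k, l) = 7/(3 + l) + 7*k*l (R(k, l) = 7*(l*k + 1/(3 + l)) = 7*(k*l + 1/(3 + l)) = 7*(1/(3 + l) + k*l) = 7/(3 + l) + 7*k*l)
(u(4, 2)*R(C(-3), 3))*17 + 3745 = ((3 + 4)*(7*(1 + (2*(-3)/(4 - 3))*3² + 3*(2*(-3)/(4 - 3))*3)/(3 + 3)))*17 + 3745 = (7*(7*(1 + (2*(-3)/1)*9 + 3*(2*(-3)/1)*3)/6))*17 + 3745 = (7*(7*(⅙)*(1 + (2*(-3)*1)*9 + 3*(2*(-3)*1)*3)))*17 + 3745 = (7*(7*(⅙)*(1 - 6*9 + 3*(-6)*3)))*17 + 3745 = (7*(7*(⅙)*(1 - 54 - 54)))*17 + 3745 = (7*(7*(⅙)*(-107)))*17 + 3745 = (7*(-749/6))*17 + 3745 = -5243/6*17 + 3745 = -89131/6 + 3745 = -66661/6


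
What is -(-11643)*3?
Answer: 34929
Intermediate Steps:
-(-11643)*3 = -3*(-11643) = 34929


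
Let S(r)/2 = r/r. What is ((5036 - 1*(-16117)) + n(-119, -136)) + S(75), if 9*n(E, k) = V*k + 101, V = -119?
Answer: 206680/9 ≈ 22964.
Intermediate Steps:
S(r) = 2 (S(r) = 2*(r/r) = 2*1 = 2)
n(E, k) = 101/9 - 119*k/9 (n(E, k) = (-119*k + 101)/9 = (101 - 119*k)/9 = 101/9 - 119*k/9)
((5036 - 1*(-16117)) + n(-119, -136)) + S(75) = ((5036 - 1*(-16117)) + (101/9 - 119/9*(-136))) + 2 = ((5036 + 16117) + (101/9 + 16184/9)) + 2 = (21153 + 16285/9) + 2 = 206662/9 + 2 = 206680/9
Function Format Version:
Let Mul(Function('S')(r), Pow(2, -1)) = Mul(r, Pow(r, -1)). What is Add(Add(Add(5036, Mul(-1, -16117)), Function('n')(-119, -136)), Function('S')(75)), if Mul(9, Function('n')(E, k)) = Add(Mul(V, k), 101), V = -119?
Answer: Rational(206680, 9) ≈ 22964.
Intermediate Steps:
Function('S')(r) = 2 (Function('S')(r) = Mul(2, Mul(r, Pow(r, -1))) = Mul(2, 1) = 2)
Function('n')(E, k) = Add(Rational(101, 9), Mul(Rational(-119, 9), k)) (Function('n')(E, k) = Mul(Rational(1, 9), Add(Mul(-119, k), 101)) = Mul(Rational(1, 9), Add(101, Mul(-119, k))) = Add(Rational(101, 9), Mul(Rational(-119, 9), k)))
Add(Add(Add(5036, Mul(-1, -16117)), Function('n')(-119, -136)), Function('S')(75)) = Add(Add(Add(5036, Mul(-1, -16117)), Add(Rational(101, 9), Mul(Rational(-119, 9), -136))), 2) = Add(Add(Add(5036, 16117), Add(Rational(101, 9), Rational(16184, 9))), 2) = Add(Add(21153, Rational(16285, 9)), 2) = Add(Rational(206662, 9), 2) = Rational(206680, 9)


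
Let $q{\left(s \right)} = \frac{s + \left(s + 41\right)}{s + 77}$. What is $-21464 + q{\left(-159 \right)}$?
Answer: $- \frac{1759771}{82} \approx -21461.0$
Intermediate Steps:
$q{\left(s \right)} = \frac{41 + 2 s}{77 + s}$ ($q{\left(s \right)} = \frac{s + \left(41 + s\right)}{77 + s} = \frac{41 + 2 s}{77 + s}$)
$-21464 + q{\left(-159 \right)} = -21464 + \frac{41 + 2 \left(-159\right)}{77 - 159} = -21464 + \frac{41 - 318}{-82} = -21464 - - \frac{277}{82} = -21464 + \frac{277}{82} = - \frac{1759771}{82}$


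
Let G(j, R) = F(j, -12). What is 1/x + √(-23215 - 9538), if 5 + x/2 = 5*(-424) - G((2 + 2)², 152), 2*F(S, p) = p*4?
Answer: -1/4202 + I*√32753 ≈ -0.00023798 + 180.98*I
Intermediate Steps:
F(S, p) = 2*p (F(S, p) = (p*4)/2 = (4*p)/2 = 2*p)
G(j, R) = -24 (G(j, R) = 2*(-12) = -24)
x = -4202 (x = -10 + 2*(5*(-424) - 1*(-24)) = -10 + 2*(-2120 + 24) = -10 + 2*(-2096) = -10 - 4192 = -4202)
1/x + √(-23215 - 9538) = 1/(-4202) + √(-23215 - 9538) = -1/4202 + √(-32753) = -1/4202 + I*√32753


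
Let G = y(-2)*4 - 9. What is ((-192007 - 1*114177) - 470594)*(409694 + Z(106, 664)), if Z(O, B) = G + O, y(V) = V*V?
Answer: -318329061846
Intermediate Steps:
y(V) = V**2
G = 7 (G = (-2)**2*4 - 9 = 4*4 - 9 = 16 - 9 = 7)
Z(O, B) = 7 + O
((-192007 - 1*114177) - 470594)*(409694 + Z(106, 664)) = ((-192007 - 1*114177) - 470594)*(409694 + (7 + 106)) = ((-192007 - 114177) - 470594)*(409694 + 113) = (-306184 - 470594)*409807 = -776778*409807 = -318329061846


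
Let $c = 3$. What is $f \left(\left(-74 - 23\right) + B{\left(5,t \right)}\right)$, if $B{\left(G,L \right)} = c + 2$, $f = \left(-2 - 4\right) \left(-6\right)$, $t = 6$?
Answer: $-3312$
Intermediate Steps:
$f = 36$ ($f = \left(-6\right) \left(-6\right) = 36$)
$B{\left(G,L \right)} = 5$ ($B{\left(G,L \right)} = 3 + 2 = 5$)
$f \left(\left(-74 - 23\right) + B{\left(5,t \right)}\right) = 36 \left(\left(-74 - 23\right) + 5\right) = 36 \left(-97 + 5\right) = 36 \left(-92\right) = -3312$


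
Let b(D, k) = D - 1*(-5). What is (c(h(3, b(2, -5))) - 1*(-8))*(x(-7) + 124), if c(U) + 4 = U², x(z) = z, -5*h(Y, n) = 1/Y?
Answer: 11713/25 ≈ 468.52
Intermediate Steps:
b(D, k) = 5 + D (b(D, k) = D + 5 = 5 + D)
h(Y, n) = -1/(5*Y)
c(U) = -4 + U²
(c(h(3, b(2, -5))) - 1*(-8))*(x(-7) + 124) = ((-4 + (-⅕/3)²) - 1*(-8))*(-7 + 124) = ((-4 + (-⅕*⅓)²) + 8)*117 = ((-4 + (-1/15)²) + 8)*117 = ((-4 + 1/225) + 8)*117 = (-899/225 + 8)*117 = (901/225)*117 = 11713/25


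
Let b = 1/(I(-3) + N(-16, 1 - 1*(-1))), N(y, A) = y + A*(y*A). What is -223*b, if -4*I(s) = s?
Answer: 892/317 ≈ 2.8139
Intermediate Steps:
I(s) = -s/4
N(y, A) = y + y*A² (N(y, A) = y + A*(A*y) = y + y*A²)
b = -4/317 (b = 1/(-¼*(-3) - 16*(1 + (1 - 1*(-1))²)) = 1/(¾ - 16*(1 + (1 + 1)²)) = 1/(¾ - 16*(1 + 2²)) = 1/(¾ - 16*(1 + 4)) = 1/(¾ - 16*5) = 1/(¾ - 80) = 1/(-317/4) = -4/317 ≈ -0.012618)
-223*b = -223*(-4/317) = 892/317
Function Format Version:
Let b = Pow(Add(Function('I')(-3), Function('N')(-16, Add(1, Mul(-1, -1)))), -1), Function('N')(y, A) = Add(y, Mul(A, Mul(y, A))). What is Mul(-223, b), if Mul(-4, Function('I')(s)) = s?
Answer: Rational(892, 317) ≈ 2.8139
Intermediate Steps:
Function('I')(s) = Mul(Rational(-1, 4), s)
Function('N')(y, A) = Add(y, Mul(y, Pow(A, 2))) (Function('N')(y, A) = Add(y, Mul(A, Mul(A, y))) = Add(y, Mul(y, Pow(A, 2))))
b = Rational(-4, 317) (b = Pow(Add(Mul(Rational(-1, 4), -3), Mul(-16, Add(1, Pow(Add(1, Mul(-1, -1)), 2)))), -1) = Pow(Add(Rational(3, 4), Mul(-16, Add(1, Pow(Add(1, 1), 2)))), -1) = Pow(Add(Rational(3, 4), Mul(-16, Add(1, Pow(2, 2)))), -1) = Pow(Add(Rational(3, 4), Mul(-16, Add(1, 4))), -1) = Pow(Add(Rational(3, 4), Mul(-16, 5)), -1) = Pow(Add(Rational(3, 4), -80), -1) = Pow(Rational(-317, 4), -1) = Rational(-4, 317) ≈ -0.012618)
Mul(-223, b) = Mul(-223, Rational(-4, 317)) = Rational(892, 317)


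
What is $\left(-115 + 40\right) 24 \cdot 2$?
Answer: $-3600$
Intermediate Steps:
$\left(-115 + 40\right) 24 \cdot 2 = \left(-75\right) 48 = -3600$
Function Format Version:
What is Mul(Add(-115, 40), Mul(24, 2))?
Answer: -3600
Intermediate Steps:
Mul(Add(-115, 40), Mul(24, 2)) = Mul(-75, 48) = -3600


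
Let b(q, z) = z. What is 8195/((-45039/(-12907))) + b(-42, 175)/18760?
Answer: 56694480835/24140904 ≈ 2348.5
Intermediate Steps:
8195/((-45039/(-12907))) + b(-42, 175)/18760 = 8195/((-45039/(-12907))) + 175/18760 = 8195/((-45039*(-1/12907))) + 175*(1/18760) = 8195/(45039/12907) + 5/536 = 8195*(12907/45039) + 5/536 = 105772865/45039 + 5/536 = 56694480835/24140904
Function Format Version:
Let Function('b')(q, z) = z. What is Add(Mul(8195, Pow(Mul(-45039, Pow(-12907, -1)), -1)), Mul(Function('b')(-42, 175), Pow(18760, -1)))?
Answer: Rational(56694480835, 24140904) ≈ 2348.5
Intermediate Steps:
Add(Mul(8195, Pow(Mul(-45039, Pow(-12907, -1)), -1)), Mul(Function('b')(-42, 175), Pow(18760, -1))) = Add(Mul(8195, Pow(Mul(-45039, Pow(-12907, -1)), -1)), Mul(175, Pow(18760, -1))) = Add(Mul(8195, Pow(Mul(-45039, Rational(-1, 12907)), -1)), Mul(175, Rational(1, 18760))) = Add(Mul(8195, Pow(Rational(45039, 12907), -1)), Rational(5, 536)) = Add(Mul(8195, Rational(12907, 45039)), Rational(5, 536)) = Add(Rational(105772865, 45039), Rational(5, 536)) = Rational(56694480835, 24140904)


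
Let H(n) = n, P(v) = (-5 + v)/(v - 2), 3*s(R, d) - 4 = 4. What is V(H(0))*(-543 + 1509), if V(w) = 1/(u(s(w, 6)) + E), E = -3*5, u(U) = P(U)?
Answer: -1932/37 ≈ -52.216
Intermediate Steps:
s(R, d) = 8/3 (s(R, d) = 4/3 + (1/3)*4 = 4/3 + 4/3 = 8/3)
P(v) = (-5 + v)/(-2 + v)
u(U) = (-5 + U)/(-2 + U)
E = -15
V(w) = -2/37 (V(w) = 1/((-5 + 8/3)/(-2 + 8/3) - 15) = 1/(-7/3/(2/3) - 15) = 1/((3/2)*(-7/3) - 15) = 1/(-7/2 - 15) = 1/(-37/2) = -2/37)
V(H(0))*(-543 + 1509) = -2*(-543 + 1509)/37 = -2/37*966 = -1932/37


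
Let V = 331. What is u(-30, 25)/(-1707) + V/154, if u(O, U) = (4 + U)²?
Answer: 435503/262878 ≈ 1.6567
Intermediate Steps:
u(-30, 25)/(-1707) + V/154 = (4 + 25)²/(-1707) + 331/154 = 29²*(-1/1707) + 331*(1/154) = 841*(-1/1707) + 331/154 = -841/1707 + 331/154 = 435503/262878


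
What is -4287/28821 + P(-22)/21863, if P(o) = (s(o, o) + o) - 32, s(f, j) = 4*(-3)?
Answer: -31876289/210037841 ≈ -0.15176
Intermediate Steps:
s(f, j) = -12
P(o) = -44 + o (P(o) = (-12 + o) - 32 = -44 + o)
-4287/28821 + P(-22)/21863 = -4287/28821 + (-44 - 22)/21863 = -4287*1/28821 - 66*1/21863 = -1429/9607 - 66/21863 = -31876289/210037841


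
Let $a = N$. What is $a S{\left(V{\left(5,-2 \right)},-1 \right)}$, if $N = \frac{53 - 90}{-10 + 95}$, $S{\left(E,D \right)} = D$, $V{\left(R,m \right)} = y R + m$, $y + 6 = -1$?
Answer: $\frac{37}{85} \approx 0.43529$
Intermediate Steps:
$y = -7$ ($y = -6 - 1 = -7$)
$V{\left(R,m \right)} = m - 7 R$ ($V{\left(R,m \right)} = - 7 R + m = m - 7 R$)
$N = - \frac{37}{85} \approx -0.43529$
$a = - \frac{37}{85} \approx -0.43529$
$a S{\left(V{\left(5,-2 \right)},-1 \right)} = \left(- \frac{37}{85}\right) \left(-1\right) = \frac{37}{85}$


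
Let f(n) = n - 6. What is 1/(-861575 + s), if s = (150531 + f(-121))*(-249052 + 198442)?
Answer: -1/7612808015 ≈ -1.3136e-10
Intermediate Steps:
f(n) = -6 + n
s = -7611946440 (s = (150531 + (-6 - 121))*(-249052 + 198442) = (150531 - 127)*(-50610) = 150404*(-50610) = -7611946440)
1/(-861575 + s) = 1/(-861575 - 7611946440) = 1/(-7612808015) = -1/7612808015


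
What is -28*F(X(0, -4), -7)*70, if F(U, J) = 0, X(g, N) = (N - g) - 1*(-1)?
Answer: 0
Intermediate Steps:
X(g, N) = 1 + N - g (X(g, N) = (N - g) + 1 = 1 + N - g)
-28*F(X(0, -4), -7)*70 = -28*0*70 = 0*70 = 0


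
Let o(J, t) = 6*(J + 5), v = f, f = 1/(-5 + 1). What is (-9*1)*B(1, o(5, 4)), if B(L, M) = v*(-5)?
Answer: -45/4 ≈ -11.250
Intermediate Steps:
f = -¼ (f = 1/(-4) = -¼ ≈ -0.25000)
v = -¼ ≈ -0.25000
o(J, t) = 30 + 6*J (o(J, t) = 6*(5 + J) = 30 + 6*J)
B(L, M) = 5/4 (B(L, M) = -¼*(-5) = 5/4)
(-9*1)*B(1, o(5, 4)) = -9*1*(5/4) = -9*5/4 = -45/4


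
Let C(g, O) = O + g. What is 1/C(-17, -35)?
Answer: -1/52 ≈ -0.019231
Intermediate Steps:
1/C(-17, -35) = 1/(-35 - 17) = 1/(-52) = -1/52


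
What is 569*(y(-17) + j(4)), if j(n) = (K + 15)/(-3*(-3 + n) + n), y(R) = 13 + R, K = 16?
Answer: 15363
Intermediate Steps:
j(n) = 31/(9 - 2*n) (j(n) = (16 + 15)/(-3*(-3 + n) + n) = 31/((9 - 3*n) + n) = 31/(9 - 2*n))
569*(y(-17) + j(4)) = 569*((13 - 17) - 31/(-9 + 2*4)) = 569*(-4 - 31/(-9 + 8)) = 569*(-4 - 31/(-1)) = 569*(-4 - 31*(-1)) = 569*(-4 + 31) = 569*27 = 15363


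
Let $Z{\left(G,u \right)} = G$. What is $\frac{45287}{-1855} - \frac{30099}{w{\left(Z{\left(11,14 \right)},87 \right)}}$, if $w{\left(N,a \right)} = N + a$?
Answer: $- \frac{8610253}{25970} \approx -331.55$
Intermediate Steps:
$\frac{45287}{-1855} - \frac{30099}{w{\left(Z{\left(11,14 \right)},87 \right)}} = \frac{45287}{-1855} - \frac{30099}{11 + 87} = 45287 \left(- \frac{1}{1855}\right) - \frac{30099}{98} = - \frac{45287}{1855} - \frac{30099}{98} = - \frac{8610253}{25970}$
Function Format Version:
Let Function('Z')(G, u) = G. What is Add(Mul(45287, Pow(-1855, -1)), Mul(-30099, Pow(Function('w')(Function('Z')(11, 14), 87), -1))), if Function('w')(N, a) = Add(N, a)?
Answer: Rational(-8610253, 25970) ≈ -331.55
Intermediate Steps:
Add(Mul(45287, Pow(-1855, -1)), Mul(-30099, Pow(Function('w')(Function('Z')(11, 14), 87), -1))) = Add(Mul(45287, Pow(-1855, -1)), Mul(-30099, Pow(Add(11, 87), -1))) = Add(Mul(45287, Rational(-1, 1855)), Mul(-30099, Pow(98, -1))) = Add(Rational(-45287, 1855), Mul(-30099, Rational(1, 98))) = Add(Rational(-45287, 1855), Rational(-30099, 98)) = Rational(-8610253, 25970)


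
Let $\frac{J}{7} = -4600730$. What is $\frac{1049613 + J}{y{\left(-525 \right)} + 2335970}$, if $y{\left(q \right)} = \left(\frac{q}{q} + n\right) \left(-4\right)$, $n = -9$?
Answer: $- \frac{31155497}{2336002} \approx -13.337$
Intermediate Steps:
$y{\left(q \right)} = 32$ ($y{\left(q \right)} = \left(\frac{q}{q} - 9\right) \left(-4\right) = \left(1 - 9\right) \left(-4\right) = \left(-8\right) \left(-4\right) = 32$)
$J = -32205110$ ($J = 7 \left(-4600730\right) = -32205110$)
$\frac{1049613 + J}{y{\left(-525 \right)} + 2335970} = \frac{1049613 - 32205110}{32 + 2335970} = - \frac{31155497}{2336002}$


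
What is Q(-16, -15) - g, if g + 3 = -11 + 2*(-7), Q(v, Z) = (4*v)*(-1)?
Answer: 92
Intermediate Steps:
Q(v, Z) = -4*v
g = -28 (g = -3 + (-11 + 2*(-7)) = -3 + (-11 - 14) = -3 - 25 = -28)
Q(-16, -15) - g = -4*(-16) - 1*(-28) = 64 + 28 = 92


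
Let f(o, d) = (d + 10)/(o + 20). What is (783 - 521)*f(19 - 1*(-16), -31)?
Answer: -5502/55 ≈ -100.04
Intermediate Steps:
f(o, d) = (10 + d)/(20 + o)
(783 - 521)*f(19 - 1*(-16), -31) = (783 - 521)*((10 - 31)/(20 + (19 - 1*(-16)))) = 262*(-21/(20 + (19 + 16))) = 262*(-21/(20 + 35)) = 262*(-21/55) = -5502/55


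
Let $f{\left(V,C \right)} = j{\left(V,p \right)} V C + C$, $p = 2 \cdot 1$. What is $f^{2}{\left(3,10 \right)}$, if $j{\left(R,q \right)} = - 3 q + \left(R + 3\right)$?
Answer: $100$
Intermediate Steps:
$p = 2$
$j{\left(R,q \right)} = 3 + R - 3 q$ ($j{\left(R,q \right)} = - 3 q + \left(3 + R\right) = 3 + R - 3 q$)
$f{\left(V,C \right)} = C + C V \left(-3 + V\right)$ ($f{\left(V,C \right)} = \left(3 + V - 6\right) V C + C = \left(-3 + V\right) V C + C = V \left(-3 + V\right) C + C = C V \left(-3 + V\right) + C = C + C V \left(-3 + V\right)$)
$f^{2}{\left(3,10 \right)} = \left(10 \left(1 + 3 \left(-3 + 3\right)\right)\right)^{2} = \left(10 \left(1 + 3 \cdot 0\right)\right)^{2} = \left(10 \left(1 + 0\right)\right)^{2} = \left(10 \cdot 1\right)^{2} = 10^{2} = 100$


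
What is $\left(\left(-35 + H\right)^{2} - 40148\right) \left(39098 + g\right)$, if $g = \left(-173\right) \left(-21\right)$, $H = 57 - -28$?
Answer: $-1608736688$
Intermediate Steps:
$H = 85$ ($H = 57 + 28 = 85$)
$g = 3633$
$\left(\left(-35 + H\right)^{2} - 40148\right) \left(39098 + g\right) = \left(\left(-35 + 85\right)^{2} - 40148\right) \left(39098 + 3633\right) = \left(50^{2} - 40148\right) 42731 = \left(2500 - 40148\right) 42731 = \left(-37648\right) 42731 = -1608736688$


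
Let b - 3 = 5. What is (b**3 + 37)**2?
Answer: 301401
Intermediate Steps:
b = 8 (b = 3 + 5 = 8)
(b**3 + 37)**2 = (8**3 + 37)**2 = (512 + 37)**2 = 549**2 = 301401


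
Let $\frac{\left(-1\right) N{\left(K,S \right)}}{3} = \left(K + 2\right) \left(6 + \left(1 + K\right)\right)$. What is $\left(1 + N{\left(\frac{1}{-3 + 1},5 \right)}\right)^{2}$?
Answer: $\frac{12769}{16} \approx 798.06$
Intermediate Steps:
$N{\left(K,S \right)} = - 3 \left(2 + K\right) \left(7 + K\right)$ ($N{\left(K,S \right)} = - 3 \left(K + 2\right) \left(6 + \left(1 + K\right)\right) = - 3 \left(2 + K\right) \left(7 + K\right)$)
$\left(1 + N{\left(\frac{1}{-3 + 1},5 \right)}\right)^{2} = \left(1 - \left(42 + \frac{3}{\left(-3 + 1\right)^{2}} + \frac{27}{-3 + 1}\right)\right)^{2} = \left(1 - \left(42 - \frac{27}{2} + \frac{3}{4}\right)\right)^{2} = \left(1 - \left(\frac{57}{2} + \frac{3}{4}\right)\right)^{2} = \left(1 - \frac{117}{4}\right)^{2} = \left(- \frac{113}{4}\right)^{2} = \frac{12769}{16}$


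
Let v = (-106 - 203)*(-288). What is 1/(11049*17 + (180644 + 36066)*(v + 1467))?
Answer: 1/19603557723 ≈ 5.1011e-11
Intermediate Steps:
v = 88992 (v = -309*(-288) = 88992)
1/(11049*17 + (180644 + 36066)*(v + 1467)) = 1/(11049*17 + (180644 + 36066)*(88992 + 1467)) = 1/(187833 + 216710*90459) = 1/(187833 + 19603369890) = 1/19603557723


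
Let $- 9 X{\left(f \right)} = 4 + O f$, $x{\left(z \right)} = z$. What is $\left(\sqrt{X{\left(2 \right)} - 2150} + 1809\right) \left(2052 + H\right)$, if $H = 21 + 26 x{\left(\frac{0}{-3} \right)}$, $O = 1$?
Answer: $3750057 + 1382 i \sqrt{4839} \approx 3.7501 \cdot 10^{6} + 96136.0 i$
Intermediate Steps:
$X{\left(f \right)} = - \frac{4}{9} - \frac{f}{9}$ ($X{\left(f \right)} = - \frac{4 + 1 f}{9} = - \frac{4 + f}{9} = - \frac{4}{9} - \frac{f}{9}$)
$H = 21$ ($H = 21 + 26 \frac{0}{-3} = 21 + 26 \cdot 0 \left(- \frac{1}{3}\right) = 21 + 26 \cdot 0 = 21 + 0 = 21$)
$\left(\sqrt{X{\left(2 \right)} - 2150} + 1809\right) \left(2052 + H\right) = \left(\sqrt{\left(- \frac{4}{9} - \frac{2}{9}\right) - 2150} + 1809\right) \left(2052 + 21\right) = \left(\sqrt{\left(- \frac{4}{9} - \frac{2}{9}\right) - 2150} + 1809\right) 2073 = \left(\sqrt{- \frac{2}{3} - 2150} + 1809\right) 2073 = \left(\sqrt{- \frac{6452}{3}} + 1809\right) 2073 = \left(\frac{2 i \sqrt{4839}}{3} + 1809\right) 2073 = \left(1809 + \frac{2 i \sqrt{4839}}{3}\right) 2073 = 3750057 + 1382 i \sqrt{4839}$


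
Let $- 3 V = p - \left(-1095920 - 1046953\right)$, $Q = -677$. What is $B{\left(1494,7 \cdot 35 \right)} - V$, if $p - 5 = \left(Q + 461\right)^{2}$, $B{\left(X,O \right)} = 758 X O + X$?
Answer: $\frac{834546236}{3} \approx 2.7818 \cdot 10^{8}$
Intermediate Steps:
$B{\left(X,O \right)} = X + 758 O X$ ($B{\left(X,O \right)} = 758 O X + X = X + 758 O X$)
$p = 46661$ ($p = 5 + \left(-677 + 461\right)^{2} = 5 + \left(-216\right)^{2} = 5 + 46656 = 46661$)
$V = - \frac{2189534}{3}$ ($V = - \frac{46661 - \left(-1095920 - 1046953\right)}{3} = - \frac{46661 - -2142873}{3} = - \frac{46661 + 2142873}{3} = \left(- \frac{1}{3}\right) 2189534 = - \frac{2189534}{3} \approx -7.2985 \cdot 10^{5}$)
$B{\left(1494,7 \cdot 35 \right)} - V = 1494 \left(1 + 758 \cdot 7 \cdot 35\right) - - \frac{2189534}{3} = 1494 \left(1 + 758 \cdot 245\right) + \frac{2189534}{3} = 1494 \left(1 + 185710\right) + \frac{2189534}{3} = 1494 \cdot 185711 + \frac{2189534}{3} = 277452234 + \frac{2189534}{3} = \frac{834546236}{3}$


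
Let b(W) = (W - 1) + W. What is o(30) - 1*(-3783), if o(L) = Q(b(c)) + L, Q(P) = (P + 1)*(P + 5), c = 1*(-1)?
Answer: 3809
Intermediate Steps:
c = -1
b(W) = -1 + 2*W (b(W) = (-1 + W) + W = -1 + 2*W)
Q(P) = (1 + P)*(5 + P)
o(L) = -4 + L (o(L) = (5 + (-1 + 2*(-1))**2 + 6*(-1 + 2*(-1))) + L = (5 + (-1 - 2)**2 + 6*(-1 - 2)) + L = (5 + (-3)**2 + 6*(-3)) + L = (5 + 9 - 18) + L = -4 + L)
o(30) - 1*(-3783) = (-4 + 30) - 1*(-3783) = 26 + 3783 = 3809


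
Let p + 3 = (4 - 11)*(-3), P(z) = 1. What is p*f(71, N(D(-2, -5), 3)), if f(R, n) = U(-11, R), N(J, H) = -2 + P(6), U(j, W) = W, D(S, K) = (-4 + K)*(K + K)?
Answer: 1278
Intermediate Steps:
D(S, K) = 2*K*(-4 + K) (D(S, K) = (-4 + K)*(2*K) = 2*K*(-4 + K))
N(J, H) = -1 (N(J, H) = -2 + 1 = -1)
f(R, n) = R
p = 18 (p = -3 + (4 - 11)*(-3) = -3 - 7*(-3) = -3 + 21 = 18)
p*f(71, N(D(-2, -5), 3)) = 18*71 = 1278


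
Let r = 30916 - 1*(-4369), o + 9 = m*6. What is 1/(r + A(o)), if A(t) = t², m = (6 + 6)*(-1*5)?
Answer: 1/171446 ≈ 5.8327e-6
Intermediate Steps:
m = -60 (m = 12*(-5) = -60)
o = -369 (o = -9 - 60*6 = -9 - 360 = -369)
r = 35285 (r = 30916 + 4369 = 35285)
1/(r + A(o)) = 1/(35285 + (-369)²) = 1/(35285 + 136161) = 1/171446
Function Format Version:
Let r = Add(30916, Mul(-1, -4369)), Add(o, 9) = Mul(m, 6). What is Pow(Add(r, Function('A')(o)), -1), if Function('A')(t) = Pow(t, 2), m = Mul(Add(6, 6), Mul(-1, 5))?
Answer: Rational(1, 171446) ≈ 5.8327e-6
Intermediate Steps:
m = -60 (m = Mul(12, -5) = -60)
o = -369 (o = Add(-9, Mul(-60, 6)) = Add(-9, -360) = -369)
r = 35285 (r = Add(30916, 4369) = 35285)
Pow(Add(r, Function('A')(o)), -1) = Pow(Add(35285, Pow(-369, 2)), -1) = Pow(Add(35285, 136161), -1) = Pow(171446, -1) = Rational(1, 171446)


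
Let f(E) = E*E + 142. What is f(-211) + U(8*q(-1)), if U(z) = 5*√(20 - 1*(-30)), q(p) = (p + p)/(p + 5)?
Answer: 44663 + 25*√2 ≈ 44698.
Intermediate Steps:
q(p) = 2*p/(5 + p) (q(p) = (2*p)/(5 + p) = 2*p/(5 + p))
U(z) = 25*√2 (U(z) = 5*√(20 + 30) = 5*√50 = 5*(5*√2) = 25*√2)
f(E) = 142 + E² (f(E) = E² + 142 = 142 + E²)
f(-211) + U(8*q(-1)) = (142 + (-211)²) + 25*√2 = (142 + 44521) + 25*√2 = 44663 + 25*√2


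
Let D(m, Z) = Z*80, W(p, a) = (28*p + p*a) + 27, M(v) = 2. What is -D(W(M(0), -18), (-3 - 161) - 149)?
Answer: 25040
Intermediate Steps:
W(p, a) = 27 + 28*p + a*p (W(p, a) = (28*p + a*p) + 27 = 27 + 28*p + a*p)
D(m, Z) = 80*Z
-D(W(M(0), -18), (-3 - 161) - 149) = -80*((-3 - 161) - 149) = -80*(-164 - 149) = -80*(-313) = -1*(-25040) = 25040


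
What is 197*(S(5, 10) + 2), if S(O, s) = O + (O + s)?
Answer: 4334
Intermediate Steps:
S(O, s) = s + 2*O
197*(S(5, 10) + 2) = 197*((10 + 2*5) + 2) = 197*((10 + 10) + 2) = 197*(20 + 2) = 197*22 = 4334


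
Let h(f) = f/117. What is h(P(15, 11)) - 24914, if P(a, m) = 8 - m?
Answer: -971647/39 ≈ -24914.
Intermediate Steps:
h(f) = f/117 (h(f) = f*(1/117) = f/117)
h(P(15, 11)) - 24914 = (8 - 1*11)/117 - 24914 = (8 - 11)/117 - 24914 = (1/117)*(-3) - 24914 = -1/39 - 24914 = -971647/39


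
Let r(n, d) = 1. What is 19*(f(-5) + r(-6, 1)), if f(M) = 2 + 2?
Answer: 95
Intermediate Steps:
f(M) = 4
19*(f(-5) + r(-6, 1)) = 19*(4 + 1) = 19*5 = 95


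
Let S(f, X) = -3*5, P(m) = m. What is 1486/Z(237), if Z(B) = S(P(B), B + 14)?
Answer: -1486/15 ≈ -99.067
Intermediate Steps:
S(f, X) = -15
Z(B) = -15
1486/Z(237) = 1486/(-15) = 1486*(-1/15) = -1486/15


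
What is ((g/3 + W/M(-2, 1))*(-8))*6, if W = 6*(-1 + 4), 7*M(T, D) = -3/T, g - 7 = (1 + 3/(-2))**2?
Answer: -4148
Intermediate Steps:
g = 29/4 (g = 7 + (1 + 3/(-2))**2 = 7 + (1 + 3*(-1/2))**2 = 7 + (1 - 3/2)**2 = 7 + (-1/2)**2 = 7 + 1/4 = 29/4 ≈ 7.2500)
M(T, D) = -3/(7*T) (M(T, D) = (-3/T)/7 = -3/(7*T))
W = 18 (W = 6*3 = 18)
((g/3 + W/M(-2, 1))*(-8))*6 = (((29/4)/3 + 18/((-3/7/(-2))))*(-8))*6 = (((29/4)*(1/3) + 18/((-3/7*(-1/2))))*(-8))*6 = ((29/12 + 18/(3/14))*(-8))*6 = ((29/12 + 18*(14/3))*(-8))*6 = ((29/12 + 84)*(-8))*6 = ((1037/12)*(-8))*6 = -2074/3*6 = -4148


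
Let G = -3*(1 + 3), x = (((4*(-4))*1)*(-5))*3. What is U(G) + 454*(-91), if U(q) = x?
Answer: -41074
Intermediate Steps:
x = 240 (x = (-16*1*(-5))*3 = -16*(-5)*3 = 80*3 = 240)
G = -12 (G = -3*4 = -12)
U(q) = 240
U(G) + 454*(-91) = 240 + 454*(-91) = 240 - 41314 = -41074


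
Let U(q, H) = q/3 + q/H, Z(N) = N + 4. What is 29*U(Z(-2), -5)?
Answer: 116/15 ≈ 7.7333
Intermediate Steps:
Z(N) = 4 + N
U(q, H) = q/3 + q/H (U(q, H) = q*(1/3) + q/H = q/3 + q/H)
29*U(Z(-2), -5) = 29*((4 - 2)/3 + (4 - 2)/(-5)) = 29*((1/3)*2 + 2*(-1/5)) = 29*(2/3 - 2/5) = 29*(4/15) = 116/15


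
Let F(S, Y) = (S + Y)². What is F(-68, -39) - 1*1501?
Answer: 9948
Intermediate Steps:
F(-68, -39) - 1*1501 = (-68 - 39)² - 1*1501 = (-107)² - 1501 = 11449 - 1501 = 9948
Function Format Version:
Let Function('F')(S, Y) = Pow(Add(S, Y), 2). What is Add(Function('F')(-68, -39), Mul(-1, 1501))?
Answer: 9948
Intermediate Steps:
Add(Function('F')(-68, -39), Mul(-1, 1501)) = Add(Pow(Add(-68, -39), 2), Mul(-1, 1501)) = Add(Pow(-107, 2), -1501) = Add(11449, -1501) = 9948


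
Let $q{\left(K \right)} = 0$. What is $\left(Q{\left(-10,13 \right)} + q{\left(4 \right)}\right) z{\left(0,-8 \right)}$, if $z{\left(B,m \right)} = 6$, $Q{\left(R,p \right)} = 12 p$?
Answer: $936$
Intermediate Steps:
$\left(Q{\left(-10,13 \right)} + q{\left(4 \right)}\right) z{\left(0,-8 \right)} = \left(12 \cdot 13 + 0\right) 6 = \left(156 + 0\right) 6 = 156 \cdot 6 = 936$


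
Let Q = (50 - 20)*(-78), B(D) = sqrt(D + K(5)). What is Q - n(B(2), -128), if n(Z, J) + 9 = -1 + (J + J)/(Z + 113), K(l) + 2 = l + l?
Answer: -29699542/12759 - 256*sqrt(10)/12759 ≈ -2327.8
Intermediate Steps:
K(l) = -2 + 2*l (K(l) = -2 + (l + l) = -2 + 2*l)
B(D) = sqrt(8 + D) (B(D) = sqrt(D + (-2 + 2*5)) = sqrt(D + (-2 + 10)) = sqrt(D + 8) = sqrt(8 + D))
Q = -2340 (Q = 30*(-78) = -2340)
n(Z, J) = -10 + 2*J/(113 + Z) (n(Z, J) = -9 + (-1 + (J + J)/(Z + 113)) = -9 + (-1 + (2*J)/(113 + Z)) = -9 + (-1 + 2*J/(113 + Z)) = -10 + 2*J/(113 + Z))
Q - n(B(2), -128) = -2340 - 2*(-565 - 128 - 5*sqrt(8 + 2))/(113 + sqrt(8 + 2)) = -2340 - 2*(-565 - 128 - 5*sqrt(10))/(113 + sqrt(10)) = -2340 - 2*(-693 - 5*sqrt(10))/(113 + sqrt(10))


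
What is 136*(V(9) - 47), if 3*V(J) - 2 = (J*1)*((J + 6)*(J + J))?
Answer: 311576/3 ≈ 1.0386e+5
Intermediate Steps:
V(J) = ⅔ + 2*J²*(6 + J)/3 (V(J) = ⅔ + ((J*1)*((J + 6)*(J + J)))/3 = ⅔ + (J*((6 + J)*(2*J)))/3 = ⅔ + (J*(2*J*(6 + J)))/3 = ⅔ + (2*J²*(6 + J))/3 = ⅔ + 2*J²*(6 + J)/3)
136*(V(9) - 47) = 136*((⅔ + 4*9² + (⅔)*9³) - 47) = 136*((⅔ + 4*81 + (⅔)*729) - 47) = 136*((⅔ + 324 + 486) - 47) = 136*(2432/3 - 47) = 136*(2291/3) = 311576/3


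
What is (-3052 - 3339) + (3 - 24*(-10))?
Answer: -6148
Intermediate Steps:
(-3052 - 3339) + (3 - 24*(-10)) = -6391 + (3 + 240) = -6391 + 243 = -6148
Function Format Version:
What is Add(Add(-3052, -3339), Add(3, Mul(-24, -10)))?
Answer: -6148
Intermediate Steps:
Add(Add(-3052, -3339), Add(3, Mul(-24, -10))) = Add(-6391, Add(3, 240)) = Add(-6391, 243) = -6148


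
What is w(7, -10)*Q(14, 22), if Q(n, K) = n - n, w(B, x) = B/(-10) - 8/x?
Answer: 0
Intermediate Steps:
w(B, x) = -8/x - B/10 (w(B, x) = B*(-⅒) - 8/x = -B/10 - 8/x = -8/x - B/10)
Q(n, K) = 0
w(7, -10)*Q(14, 22) = (-8/(-10) - ⅒*7)*0 = (-8*(-⅒) - 7/10)*0 = (⅘ - 7/10)*0 = (⅒)*0 = 0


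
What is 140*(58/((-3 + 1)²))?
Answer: 2030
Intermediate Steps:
140*(58/((-3 + 1)²)) = 140*(58/((-2)²)) = 140*(58/4) = 140*(58*(¼)) = 140*(29/2) = 2030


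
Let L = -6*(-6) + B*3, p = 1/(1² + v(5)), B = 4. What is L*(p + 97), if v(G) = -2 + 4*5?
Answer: 88512/19 ≈ 4658.5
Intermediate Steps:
v(G) = 18 (v(G) = -2 + 20 = 18)
p = 1/19 (p = 1/(1² + 18) = 1/(1 + 18) = 1/19 ≈ 0.052632)
L = 48 (L = -6*(-6) + 4*3 = 36 + 12 = 48)
L*(p + 97) = 48*(1/19 + 97) = 48*(1844/19) = 88512/19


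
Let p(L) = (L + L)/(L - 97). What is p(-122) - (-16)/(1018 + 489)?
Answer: 371212/330033 ≈ 1.1248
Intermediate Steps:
p(L) = 2*L/(-97 + L) (p(L) = (2*L)/(-97 + L) = 2*L/(-97 + L))
p(-122) - (-16)/(1018 + 489) = 2*(-122)/(-97 - 122) - (-16)/(1018 + 489) = 2*(-122)/(-219) - (-16)/1507 = 2*(-122)*(-1/219) - (-16)/1507 = 244/219 - 1*(-16/1507) = 244/219 + 16/1507 = 371212/330033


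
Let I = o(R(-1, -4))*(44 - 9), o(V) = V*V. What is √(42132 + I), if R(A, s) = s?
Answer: 2*√10673 ≈ 206.62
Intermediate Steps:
o(V) = V²
I = 560 (I = (-4)²*(44 - 9) = 16*35 = 560)
√(42132 + I) = √(42132 + 560) = √42692 = 2*√10673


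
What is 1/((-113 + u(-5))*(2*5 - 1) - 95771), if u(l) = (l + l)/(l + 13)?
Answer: -4/387197 ≈ -1.0331e-5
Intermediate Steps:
u(l) = 2*l/(13 + l) (u(l) = (2*l)/(13 + l) = 2*l/(13 + l))
1/((-113 + u(-5))*(2*5 - 1) - 95771) = 1/((-113 + 2*(-5)/(13 - 5))*(2*5 - 1) - 95771) = 1/((-113 + 2*(-5)/8)*(10 - 1) - 95771) = 1/((-113 + 2*(-5)*(1/8))*9 - 95771) = 1/((-113 - 5/4)*9 - 95771) = 1/(-457/4*9 - 95771) = 1/(-4113/4 - 95771) = 1/(-387197/4) = -4/387197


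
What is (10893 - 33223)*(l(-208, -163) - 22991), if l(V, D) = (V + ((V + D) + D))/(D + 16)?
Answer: 1539828950/3 ≈ 5.1328e+8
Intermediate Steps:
l(V, D) = (2*D + 2*V)/(16 + D) (l(V, D) = (V + ((D + V) + D))/(16 + D) = (V + (V + 2*D))/(16 + D) = (2*D + 2*V)/(16 + D))
(10893 - 33223)*(l(-208, -163) - 22991) = (10893 - 33223)*(2*(-163 - 208)/(16 - 163) - 22991) = -22330*(2*(-371)/(-147) - 22991) = -22330*(2*(-1/147)*(-371) - 22991) = -22330*(106/21 - 22991) = -22330*(-482705/21) = 1539828950/3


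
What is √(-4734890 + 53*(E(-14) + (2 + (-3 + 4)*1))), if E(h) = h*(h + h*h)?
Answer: 5*I*√194791 ≈ 2206.8*I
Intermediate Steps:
E(h) = h*(h + h²)
√(-4734890 + 53*(E(-14) + (2 + (-3 + 4)*1))) = √(-4734890 + 53*((-14)²*(1 - 14) + (2 + (-3 + 4)*1))) = √(-4734890 + 53*(196*(-13) + (2 + 1*1))) = √(-4734890 + 53*(-2548 + (2 + 1))) = √(-4734890 + 53*(-2548 + 3)) = √(-4734890 + 53*(-2545)) = √(-4734890 - 134885) = √(-4869775) = 5*I*√194791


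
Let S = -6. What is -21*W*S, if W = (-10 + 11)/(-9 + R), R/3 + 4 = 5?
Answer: -21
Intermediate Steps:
R = 3 (R = -12 + 3*5 = -12 + 15 = 3)
W = -⅙ (W = (-10 + 11)/(-9 + 3) = 1/(-6) = 1*(-⅙) = -⅙ ≈ -0.16667)
-21*W*S = -21*(-⅙)*(-6) = -(-7)*(-6)/2 = -1*21 = -21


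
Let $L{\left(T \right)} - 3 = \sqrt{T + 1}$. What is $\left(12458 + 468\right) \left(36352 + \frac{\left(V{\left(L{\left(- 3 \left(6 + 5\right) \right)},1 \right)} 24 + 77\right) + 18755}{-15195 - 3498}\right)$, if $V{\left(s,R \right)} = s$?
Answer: $\frac{8783333747632}{18693} - \frac{413632 i \sqrt{2}}{6231} \approx 4.6987 \cdot 10^{8} - 93.88 i$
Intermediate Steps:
$L{\left(T \right)} = 3 + \sqrt{1 + T}$ ($L{\left(T \right)} = 3 + \sqrt{T + 1} = 3 + \sqrt{1 + T}$)
$\left(12458 + 468\right) \left(36352 + \frac{\left(V{\left(L{\left(- 3 \left(6 + 5\right) \right)},1 \right)} 24 + 77\right) + 18755}{-15195 - 3498}\right) = \left(12458 + 468\right) \left(36352 + \frac{\left(\left(3 + \sqrt{1 - 3 \left(6 + 5\right)}\right) 24 + 77\right) + 18755}{-15195 - 3498}\right) = 12926 \left(36352 + \frac{\left(\left(3 + \sqrt{1 - 33}\right) 24 + 77\right) + 18755}{-18693}\right) = 12926 \left(36352 + \left(\left(\left(3 + \sqrt{1 - 33}\right) 24 + 77\right) + 18755\right) \left(- \frac{1}{18693}\right)\right) = 12926 \left(36352 + \left(\left(\left(3 + \sqrt{-32}\right) 24 + 77\right) + 18755\right) \left(- \frac{1}{18693}\right)\right) = 12926 \left(36352 + \left(\left(\left(3 + 4 i \sqrt{2}\right) 24 + 77\right) + 18755\right) \left(- \frac{1}{18693}\right)\right) = 12926 \left(36352 + \left(\left(\left(72 + 96 i \sqrt{2}\right) + 77\right) + 18755\right) \left(- \frac{1}{18693}\right)\right) = 12926 \left(36352 + \left(\left(149 + 96 i \sqrt{2}\right) + 18755\right) \left(- \frac{1}{18693}\right)\right) = 12926 \left(36352 + \left(18904 + 96 i \sqrt{2}\right) \left(- \frac{1}{18693}\right)\right) = 12926 \left(36352 - \left(\frac{18904}{18693} + \frac{32 i \sqrt{2}}{6231}\right)\right) = 12926 \left(\frac{679509032}{18693} - \frac{32 i \sqrt{2}}{6231}\right) = \frac{8783333747632}{18693} - \frac{413632 i \sqrt{2}}{6231}$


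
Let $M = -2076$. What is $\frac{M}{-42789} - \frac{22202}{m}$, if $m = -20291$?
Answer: $\frac{330708498}{289410533} \approx 1.1427$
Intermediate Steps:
$\frac{M}{-42789} - \frac{22202}{m} = - \frac{2076}{-42789} - \frac{22202}{-20291} = \left(-2076\right) \left(- \frac{1}{42789}\right) - - \frac{22202}{20291} = \frac{692}{14263} + \frac{22202}{20291} = \frac{330708498}{289410533}$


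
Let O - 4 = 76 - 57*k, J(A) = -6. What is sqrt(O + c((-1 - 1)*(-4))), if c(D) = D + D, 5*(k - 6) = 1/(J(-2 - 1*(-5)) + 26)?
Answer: I*sqrt(24657)/10 ≈ 15.703*I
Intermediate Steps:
k = 601/100 (k = 6 + 1/(5*(-6 + 26)) = 6 + (1/5)/20 = 6 + (1/5)*(1/20) = 6 + 1/100 = 601/100 ≈ 6.0100)
O = -26257/100 (O = 4 + (76 - 57*601/100) = 4 + (76 - 34257/100) = 4 - 26657/100 = -26257/100 ≈ -262.57)
c(D) = 2*D
sqrt(O + c((-1 - 1)*(-4))) = sqrt(-26257/100 + 2*((-1 - 1)*(-4))) = sqrt(-26257/100 + 2*(-2*(-4))) = sqrt(-26257/100 + 2*8) = sqrt(-26257/100 + 16) = sqrt(-24657/100) = I*sqrt(24657)/10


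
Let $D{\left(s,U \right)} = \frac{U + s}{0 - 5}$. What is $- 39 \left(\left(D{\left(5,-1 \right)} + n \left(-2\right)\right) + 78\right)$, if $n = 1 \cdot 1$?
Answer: $- \frac{14664}{5} \approx -2932.8$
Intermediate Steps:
$D{\left(s,U \right)} = - \frac{U}{5} - \frac{s}{5}$ ($D{\left(s,U \right)} = \frac{U + s}{-5} = \left(U + s\right) \left(- \frac{1}{5}\right) = - \frac{U}{5} - \frac{s}{5}$)
$n = 1$
$- 39 \left(\left(D{\left(5,-1 \right)} + n \left(-2\right)\right) + 78\right) = - 39 \left(\left(\left(\left(- \frac{1}{5}\right) \left(-1\right) - 1\right) + 1 \left(-2\right)\right) + 78\right) = - 39 \left(\left(\left(\frac{1}{5} - 1\right) - 2\right) + 78\right) = - 39 \left(\left(- \frac{4}{5} - 2\right) + 78\right) = - 39 \left(- \frac{14}{5} + 78\right) = \left(-39\right) \frac{376}{5} = - \frac{14664}{5}$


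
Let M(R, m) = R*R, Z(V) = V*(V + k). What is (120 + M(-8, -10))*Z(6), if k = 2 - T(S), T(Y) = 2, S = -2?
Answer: 6624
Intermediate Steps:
k = 0 (k = 2 - 1*2 = 2 - 2 = 0)
Z(V) = V² (Z(V) = V*(V + 0) = V*V = V²)
M(R, m) = R²
(120 + M(-8, -10))*Z(6) = (120 + (-8)²)*6² = (120 + 64)*36 = 184*36 = 6624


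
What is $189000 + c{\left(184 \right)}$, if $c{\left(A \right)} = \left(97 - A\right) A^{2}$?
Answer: $-2756472$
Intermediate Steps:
$c{\left(A \right)} = A^{2} \left(97 - A\right)$
$189000 + c{\left(184 \right)} = 189000 + 184^{2} \left(97 - 184\right) = 189000 + 33856 \left(97 - 184\right) = 189000 + 33856 \left(-87\right) = 189000 - 2945472 = -2756472$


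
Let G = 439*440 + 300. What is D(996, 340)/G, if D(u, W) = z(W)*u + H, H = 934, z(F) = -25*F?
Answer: -4232533/96730 ≈ -43.756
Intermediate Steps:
G = 193460 (G = 193160 + 300 = 193460)
D(u, W) = 934 - 25*W*u (D(u, W) = (-25*W)*u + 934 = -25*W*u + 934 = 934 - 25*W*u)
D(996, 340)/G = (934 - 25*340*996)/193460 = (934 - 8466000)*(1/193460) = -8465066*1/193460 = -4232533/96730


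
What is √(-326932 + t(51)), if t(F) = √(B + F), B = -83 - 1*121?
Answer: √(-326932 + 3*I*√17) ≈ 0.01 + 571.78*I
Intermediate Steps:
B = -204 (B = -83 - 121 = -204)
t(F) = √(-204 + F)
√(-326932 + t(51)) = √(-326932 + √(-204 + 51)) = √(-326932 + √(-153)) = √(-326932 + 3*I*√17)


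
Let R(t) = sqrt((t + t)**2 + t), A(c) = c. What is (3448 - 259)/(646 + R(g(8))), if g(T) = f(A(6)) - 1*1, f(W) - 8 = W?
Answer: 2060094/416627 - 3189*sqrt(689)/416627 ≈ 4.7438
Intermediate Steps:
f(W) = 8 + W
g(T) = 13 (g(T) = (8 + 6) - 1*1 = 14 - 1 = 13)
R(t) = sqrt(t + 4*t**2) (R(t) = sqrt((2*t)**2 + t) = sqrt(4*t**2 + t) = sqrt(t + 4*t**2))
(3448 - 259)/(646 + R(g(8))) = (3448 - 259)/(646 + sqrt(13*(1 + 4*13))) = 3189/(646 + sqrt(13*(1 + 52))) = 3189/(646 + sqrt(13*53)) = 3189/(646 + sqrt(689))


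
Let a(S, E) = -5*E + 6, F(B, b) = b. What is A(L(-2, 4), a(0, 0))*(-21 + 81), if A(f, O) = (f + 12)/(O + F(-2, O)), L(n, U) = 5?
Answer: 85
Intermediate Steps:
a(S, E) = 6 - 5*E
A(f, O) = (12 + f)/(2*O) (A(f, O) = (f + 12)/(O + O) = (12 + f)/((2*O)) = (12 + f)*(1/(2*O)) = (12 + f)/(2*O))
A(L(-2, 4), a(0, 0))*(-21 + 81) = ((12 + 5)/(2*(6 - 5*0)))*(-21 + 81) = ((1/2)*17/(6 + 0))*60 = ((1/2)*17/6)*60 = ((1/2)*(1/6)*17)*60 = (17/12)*60 = 85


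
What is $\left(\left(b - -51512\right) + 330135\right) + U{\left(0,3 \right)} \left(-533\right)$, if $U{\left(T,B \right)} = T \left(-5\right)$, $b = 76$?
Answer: $381723$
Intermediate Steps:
$U{\left(T,B \right)} = - 5 T$
$\left(\left(b - -51512\right) + 330135\right) + U{\left(0,3 \right)} \left(-533\right) = \left(\left(76 - -51512\right) + 330135\right) + \left(-5\right) 0 \left(-533\right) = \left(\left(76 + 51512\right) + 330135\right) + 0 \left(-533\right) = \left(51588 + 330135\right) + 0 = 381723 + 0 = 381723$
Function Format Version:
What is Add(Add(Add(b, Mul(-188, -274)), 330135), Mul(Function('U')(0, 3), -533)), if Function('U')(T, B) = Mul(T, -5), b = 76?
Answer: 381723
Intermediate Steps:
Function('U')(T, B) = Mul(-5, T)
Add(Add(Add(b, Mul(-188, -274)), 330135), Mul(Function('U')(0, 3), -533)) = Add(Add(Add(76, Mul(-188, -274)), 330135), Mul(Mul(-5, 0), -533)) = Add(Add(Add(76, 51512), 330135), Mul(0, -533)) = Add(Add(51588, 330135), 0) = Add(381723, 0) = 381723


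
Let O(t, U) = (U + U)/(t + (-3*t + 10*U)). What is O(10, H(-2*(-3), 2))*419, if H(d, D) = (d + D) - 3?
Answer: 419/3 ≈ 139.67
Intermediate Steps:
H(d, D) = -3 + D + d (H(d, D) = (D + d) - 3 = -3 + D + d)
O(t, U) = 2*U/(-2*t + 10*U) (O(t, U) = (2*U)/(-2*t + 10*U) = 2*U/(-2*t + 10*U))
O(10, H(-2*(-3), 2))*419 = ((-3 + 2 - 2*(-3))/(-1*10 + 5*(-3 + 2 - 2*(-3))))*419 = ((-3 + 2 + 6)/(-10 + 5*(-3 + 2 + 6)))*419 = (5/(-10 + 5*5))*419 = (5/(-10 + 25))*419 = (5/15)*419 = (5*(1/15))*419 = (1/3)*419 = 419/3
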